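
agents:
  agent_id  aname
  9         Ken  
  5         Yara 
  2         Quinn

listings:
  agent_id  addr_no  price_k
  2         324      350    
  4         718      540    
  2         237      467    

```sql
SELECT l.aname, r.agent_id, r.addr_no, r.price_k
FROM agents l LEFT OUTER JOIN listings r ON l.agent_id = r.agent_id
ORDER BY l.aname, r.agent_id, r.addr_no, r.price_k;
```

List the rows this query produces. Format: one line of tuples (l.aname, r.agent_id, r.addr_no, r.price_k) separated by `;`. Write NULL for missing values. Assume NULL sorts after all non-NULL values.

(Ken, NULL, NULL, NULL); (Quinn, 2, 237, 467); (Quinn, 2, 324, 350); (Yara, NULL, NULL, NULL)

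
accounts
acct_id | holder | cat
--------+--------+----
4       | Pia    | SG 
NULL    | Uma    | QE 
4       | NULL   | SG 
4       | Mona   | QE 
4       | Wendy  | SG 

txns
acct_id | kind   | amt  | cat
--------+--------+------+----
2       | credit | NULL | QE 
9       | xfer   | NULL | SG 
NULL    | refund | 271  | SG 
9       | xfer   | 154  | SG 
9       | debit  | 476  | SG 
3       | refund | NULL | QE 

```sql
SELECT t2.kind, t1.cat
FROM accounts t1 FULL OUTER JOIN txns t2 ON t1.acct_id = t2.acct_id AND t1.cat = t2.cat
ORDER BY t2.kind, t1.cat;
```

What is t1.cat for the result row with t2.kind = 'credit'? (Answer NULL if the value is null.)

FULL OUTER JOIN keeps every row from both sides; unmatched rows get NULL for the other side's columns.
Matching on t1.acct_id = t2.acct_id AND t1.cat = t2.cat. A NULL in a compared column never satisfies the condition.
- t1 row (acct_id=4, cat=SG): no match → kept, t2 columns NULL.
- t1 row (acct_id=NULL, cat=QE): no match → kept, t2 columns NULL.
- t1 row (acct_id=4, cat=SG): no match → kept, t2 columns NULL.
- t1 row (acct_id=4, cat=QE): no match → kept, t2 columns NULL.
- t1 row (acct_id=4, cat=SG): no match → kept, t2 columns NULL.
- 6 t2 row(s) had no t1 match → kept, t1 columns NULL.

NULL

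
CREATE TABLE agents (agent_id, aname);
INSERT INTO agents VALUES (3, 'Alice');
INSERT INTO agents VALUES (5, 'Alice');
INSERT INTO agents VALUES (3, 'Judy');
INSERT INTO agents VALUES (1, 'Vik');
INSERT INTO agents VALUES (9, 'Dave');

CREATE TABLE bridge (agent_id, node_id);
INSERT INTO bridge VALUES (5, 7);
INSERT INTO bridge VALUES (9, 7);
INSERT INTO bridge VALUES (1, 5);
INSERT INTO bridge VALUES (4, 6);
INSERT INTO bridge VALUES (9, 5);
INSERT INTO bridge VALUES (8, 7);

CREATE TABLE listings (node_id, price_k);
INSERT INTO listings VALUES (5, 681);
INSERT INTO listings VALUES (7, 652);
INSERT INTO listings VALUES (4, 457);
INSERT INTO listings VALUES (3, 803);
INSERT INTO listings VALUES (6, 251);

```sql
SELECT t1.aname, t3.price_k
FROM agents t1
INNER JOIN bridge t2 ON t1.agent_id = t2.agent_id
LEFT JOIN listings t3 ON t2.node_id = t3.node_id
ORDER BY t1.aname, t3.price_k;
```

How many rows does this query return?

4

Joins associate left-to-right: agents INNER JOIN bridge on agent_id gives 4 intermediate row(s).
Then LEFT JOIN `listings t3` on node_id: each of those 4 rows is kept; rows whose t2.node_id has no match in t3 get NULL for t3's columns.
Result: 4 row(s).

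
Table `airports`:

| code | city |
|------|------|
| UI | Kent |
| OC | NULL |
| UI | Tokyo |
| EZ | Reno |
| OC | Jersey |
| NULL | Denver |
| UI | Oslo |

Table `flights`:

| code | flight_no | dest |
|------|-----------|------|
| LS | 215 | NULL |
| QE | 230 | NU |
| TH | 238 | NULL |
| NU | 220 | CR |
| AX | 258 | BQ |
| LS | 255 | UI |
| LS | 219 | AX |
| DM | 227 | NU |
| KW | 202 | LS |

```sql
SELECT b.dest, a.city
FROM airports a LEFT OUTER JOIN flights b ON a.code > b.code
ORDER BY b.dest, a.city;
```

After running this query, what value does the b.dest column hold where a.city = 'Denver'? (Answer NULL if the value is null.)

NULL

LEFT JOIN keeps every row from `airports`; unmatched rows get NULL for `flights`'s columns.
Matching on a.code > b.code. A NULL in a compared column never satisfies the condition.
- a[0] code=UI → 9 match(es) in b → 9 row(s).
- a[1] code=OC → 7 match(es) in b → 7 row(s).
- a[2] code=UI → 9 match(es) in b → 9 row(s).
- a[3] code=EZ → 2 match(es) in b → 2 row(s).
- a[4] code=OC → 7 match(es) in b → 7 row(s).
- a[5] code=NULL → no match; kept with NULLs on the b side.
- a[6] code=UI → 9 match(es) in b → 9 row(s).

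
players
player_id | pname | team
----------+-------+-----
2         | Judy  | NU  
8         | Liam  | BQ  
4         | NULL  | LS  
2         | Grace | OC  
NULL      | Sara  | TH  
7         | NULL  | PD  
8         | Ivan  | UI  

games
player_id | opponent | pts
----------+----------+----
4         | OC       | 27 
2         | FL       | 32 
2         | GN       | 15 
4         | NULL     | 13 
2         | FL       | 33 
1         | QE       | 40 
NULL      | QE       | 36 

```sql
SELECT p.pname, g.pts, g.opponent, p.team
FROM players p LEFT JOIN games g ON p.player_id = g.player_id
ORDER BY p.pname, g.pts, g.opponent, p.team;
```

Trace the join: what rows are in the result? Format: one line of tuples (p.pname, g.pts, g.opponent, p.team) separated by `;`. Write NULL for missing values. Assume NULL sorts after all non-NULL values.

(Grace, 15, GN, OC); (Grace, 32, FL, OC); (Grace, 33, FL, OC); (Ivan, NULL, NULL, UI); (Judy, 15, GN, NU); (Judy, 32, FL, NU); (Judy, 33, FL, NU); (Liam, NULL, NULL, BQ); (Sara, NULL, NULL, TH); (NULL, 13, NULL, LS); (NULL, 27, OC, LS); (NULL, NULL, NULL, PD)

LEFT JOIN keeps every row from `players`; unmatched rows get NULL for `games`'s columns.
Matching on p.player_id = g.player_id. A NULL in a compared column never satisfies the condition.
Matched pairs: 8; unmatched p rows kept: 4.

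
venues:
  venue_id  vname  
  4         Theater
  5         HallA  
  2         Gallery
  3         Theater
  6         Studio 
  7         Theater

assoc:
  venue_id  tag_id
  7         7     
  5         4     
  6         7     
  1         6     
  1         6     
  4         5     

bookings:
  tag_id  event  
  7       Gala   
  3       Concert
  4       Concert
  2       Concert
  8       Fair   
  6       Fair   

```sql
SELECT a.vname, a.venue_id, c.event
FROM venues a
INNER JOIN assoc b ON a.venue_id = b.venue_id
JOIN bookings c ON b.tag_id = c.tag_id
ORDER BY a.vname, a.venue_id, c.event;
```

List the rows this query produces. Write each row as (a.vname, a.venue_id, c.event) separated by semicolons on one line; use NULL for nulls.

Evaluate left to right. First `venues a INNER JOIN assoc b` on venue_id: 4 row(s).
Then INNER JOIN `bookings c` on tag_id: keep only rows whose b.tag_id appears in c.

(HallA, 5, Concert); (Studio, 6, Gala); (Theater, 7, Gala)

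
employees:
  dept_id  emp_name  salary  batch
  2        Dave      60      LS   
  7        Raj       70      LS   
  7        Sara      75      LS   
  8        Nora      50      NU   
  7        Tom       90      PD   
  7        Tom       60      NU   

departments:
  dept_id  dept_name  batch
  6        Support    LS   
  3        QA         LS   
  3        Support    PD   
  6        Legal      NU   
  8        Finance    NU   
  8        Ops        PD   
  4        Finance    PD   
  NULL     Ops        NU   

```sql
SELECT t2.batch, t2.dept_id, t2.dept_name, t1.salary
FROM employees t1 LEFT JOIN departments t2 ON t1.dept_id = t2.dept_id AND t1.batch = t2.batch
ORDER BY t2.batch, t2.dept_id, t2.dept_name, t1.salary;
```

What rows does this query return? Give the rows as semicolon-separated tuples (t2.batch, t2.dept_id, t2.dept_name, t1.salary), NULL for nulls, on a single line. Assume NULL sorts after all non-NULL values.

(NU, 8, Finance, 50); (NULL, NULL, NULL, 60); (NULL, NULL, NULL, 60); (NULL, NULL, NULL, 70); (NULL, NULL, NULL, 75); (NULL, NULL, NULL, 90)

LEFT JOIN keeps every row from `employees`; unmatched rows get NULL for `departments`'s columns.
Matching on t1.dept_id = t2.dept_id AND t1.batch = t2.batch. A NULL in a compared column never satisfies the condition.
- t1 (dept_id=2, batch=LS) has no partner → padded with NULL.
- t1 (dept_id=7, batch=LS) has no partner → padded with NULL.
- t1 (dept_id=7, batch=LS) has no partner → padded with NULL.
- t1 (dept_id=8, batch=NU) pairs with 1 row(s) of t2.
- t1 (dept_id=7, batch=PD) has no partner → padded with NULL.
- t1 (dept_id=7, batch=NU) has no partner → padded with NULL.
After projecting and ordering:
t2.batch | t2.dept_id | t2.dept_name | t1.salary
NU | 8 | Finance | 50
NULL | NULL | NULL | 60
NULL | NULL | NULL | 60
NULL | NULL | NULL | 70
NULL | NULL | NULL | 75
NULL | NULL | NULL | 90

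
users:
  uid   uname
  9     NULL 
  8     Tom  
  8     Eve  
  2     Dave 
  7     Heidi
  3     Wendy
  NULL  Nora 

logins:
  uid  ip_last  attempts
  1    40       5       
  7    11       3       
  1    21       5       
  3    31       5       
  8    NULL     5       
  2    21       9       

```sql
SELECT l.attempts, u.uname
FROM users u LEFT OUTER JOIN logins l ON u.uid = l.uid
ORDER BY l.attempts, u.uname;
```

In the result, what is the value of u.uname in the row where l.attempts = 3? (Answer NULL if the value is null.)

Heidi

LEFT JOIN keeps every row from `users`; unmatched rows get NULL for `logins`'s columns.
Matching on u.uid = l.uid. A NULL in a compared column never satisfies the condition.
- u row (uid=9): no match → kept, l columns NULL.
- u row (uid=8): matches 1 l row(s) → 1 output row(s).
- u row (uid=8): matches 1 l row(s) → 1 output row(s).
- u row (uid=2): matches 1 l row(s) → 1 output row(s).
- u row (uid=7): matches 1 l row(s) → 1 output row(s).
- u row (uid=3): matches 1 l row(s) → 1 output row(s).
- u row (uid=NULL): no match → kept, l columns NULL.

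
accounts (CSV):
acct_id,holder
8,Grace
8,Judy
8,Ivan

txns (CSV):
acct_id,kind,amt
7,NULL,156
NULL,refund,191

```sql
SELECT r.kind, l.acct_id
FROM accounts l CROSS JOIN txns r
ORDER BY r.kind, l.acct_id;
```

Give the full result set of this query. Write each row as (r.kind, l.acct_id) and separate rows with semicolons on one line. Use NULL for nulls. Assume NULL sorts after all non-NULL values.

(refund, 8); (refund, 8); (refund, 8); (NULL, 8); (NULL, 8); (NULL, 8)

CROSS JOIN pairs every row of `accounts` with every row of `txns`: 3 × 2 = 6 rows.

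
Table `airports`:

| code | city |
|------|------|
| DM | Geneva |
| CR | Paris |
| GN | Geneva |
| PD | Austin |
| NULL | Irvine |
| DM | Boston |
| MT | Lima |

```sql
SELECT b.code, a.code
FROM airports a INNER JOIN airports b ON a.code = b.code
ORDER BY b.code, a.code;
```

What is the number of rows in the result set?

INNER JOIN keeps only pairs where the ON condition holds.
Matching on a.code = b.code. A NULL in a compared column never satisfies the condition.
Matched pairs: 8.
Total: 8 rows.

8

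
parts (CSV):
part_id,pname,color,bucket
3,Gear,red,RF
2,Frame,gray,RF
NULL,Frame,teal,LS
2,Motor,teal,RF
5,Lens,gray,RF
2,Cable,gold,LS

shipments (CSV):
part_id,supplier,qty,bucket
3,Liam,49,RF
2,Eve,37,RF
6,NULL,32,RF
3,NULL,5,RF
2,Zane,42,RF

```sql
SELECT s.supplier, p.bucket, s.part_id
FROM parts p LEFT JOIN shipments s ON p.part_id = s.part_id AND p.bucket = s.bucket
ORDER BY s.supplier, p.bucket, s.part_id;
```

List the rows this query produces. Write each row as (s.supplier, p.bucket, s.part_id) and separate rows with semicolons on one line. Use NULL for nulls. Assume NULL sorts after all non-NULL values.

LEFT JOIN keeps every row from `parts`; unmatched rows get NULL for `shipments`'s columns.
Matching on p.part_id = s.part_id AND p.bucket = s.bucket. A NULL in a compared column never satisfies the condition.
- part_id=3, bucket=RF: 2 matching s row(s), so 2 row(s) emitted.
- part_id=2, bucket=RF: 2 matching s row(s), so 2 row(s) emitted.
- part_id=NULL, bucket=LS: no s row matches, row kept with s columns NULL.
- part_id=2, bucket=RF: 2 matching s row(s), so 2 row(s) emitted.
- part_id=5, bucket=RF: no s row matches, row kept with s columns NULL.
- part_id=2, bucket=LS: no s row matches, row kept with s columns NULL.
After projecting and ordering:
s.supplier | p.bucket | s.part_id
Eve | RF | 2
Eve | RF | 2
Liam | RF | 3
Zane | RF | 2
Zane | RF | 2
NULL | LS | NULL
NULL | LS | NULL
NULL | RF | 3
NULL | RF | NULL

(Eve, RF, 2); (Eve, RF, 2); (Liam, RF, 3); (Zane, RF, 2); (Zane, RF, 2); (NULL, LS, NULL); (NULL, LS, NULL); (NULL, RF, 3); (NULL, RF, NULL)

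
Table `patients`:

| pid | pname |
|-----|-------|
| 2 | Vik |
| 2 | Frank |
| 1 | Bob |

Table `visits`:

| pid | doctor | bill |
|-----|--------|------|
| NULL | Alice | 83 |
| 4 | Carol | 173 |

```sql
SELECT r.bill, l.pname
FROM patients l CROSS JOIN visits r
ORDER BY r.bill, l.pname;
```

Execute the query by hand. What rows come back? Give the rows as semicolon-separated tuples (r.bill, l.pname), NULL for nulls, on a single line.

(83, Bob); (83, Frank); (83, Vik); (173, Bob); (173, Frank); (173, Vik)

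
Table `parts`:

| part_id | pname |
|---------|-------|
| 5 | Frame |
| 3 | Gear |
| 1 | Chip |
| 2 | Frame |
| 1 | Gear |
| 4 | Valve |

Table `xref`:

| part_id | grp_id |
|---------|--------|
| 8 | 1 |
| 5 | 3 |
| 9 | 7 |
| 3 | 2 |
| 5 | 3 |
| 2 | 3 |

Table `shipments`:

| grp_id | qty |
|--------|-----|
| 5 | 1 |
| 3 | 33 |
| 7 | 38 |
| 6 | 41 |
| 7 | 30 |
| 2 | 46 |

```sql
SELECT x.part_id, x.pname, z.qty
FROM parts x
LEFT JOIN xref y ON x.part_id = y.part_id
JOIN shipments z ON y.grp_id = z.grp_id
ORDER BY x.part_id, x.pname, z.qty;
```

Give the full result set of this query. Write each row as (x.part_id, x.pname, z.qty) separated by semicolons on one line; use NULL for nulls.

Step 1 — x LEFT JOIN y on part_id → 7 row(s).
Then INNER JOIN `shipments z` on grp_id: keep only rows whose y.grp_id appears in z.

(2, Frame, 33); (3, Gear, 46); (5, Frame, 33); (5, Frame, 33)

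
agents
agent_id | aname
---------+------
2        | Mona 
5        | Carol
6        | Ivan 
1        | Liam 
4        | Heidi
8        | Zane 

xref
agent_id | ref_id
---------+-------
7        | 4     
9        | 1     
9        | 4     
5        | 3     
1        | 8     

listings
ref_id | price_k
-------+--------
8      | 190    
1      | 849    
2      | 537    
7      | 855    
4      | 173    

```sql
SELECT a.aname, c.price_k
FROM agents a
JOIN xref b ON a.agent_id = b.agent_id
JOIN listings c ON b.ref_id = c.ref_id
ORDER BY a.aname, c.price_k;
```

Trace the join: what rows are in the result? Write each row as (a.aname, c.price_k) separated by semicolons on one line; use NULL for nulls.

Joins associate left-to-right: agents INNER JOIN xref on agent_id gives 2 intermediate row(s).
Then INNER JOIN `listings c` on ref_id: keep only rows whose b.ref_id appears in c.

(Liam, 190)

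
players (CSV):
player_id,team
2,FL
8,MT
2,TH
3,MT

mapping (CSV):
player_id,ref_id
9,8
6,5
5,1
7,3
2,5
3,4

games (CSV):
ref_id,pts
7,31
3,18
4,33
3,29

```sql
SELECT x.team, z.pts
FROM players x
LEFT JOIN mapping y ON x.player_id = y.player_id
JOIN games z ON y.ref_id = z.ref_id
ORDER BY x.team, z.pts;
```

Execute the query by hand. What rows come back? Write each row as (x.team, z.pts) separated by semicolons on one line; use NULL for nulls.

(MT, 33)

Step 1 — x LEFT JOIN y on player_id → 4 row(s).
Then INNER JOIN `games z` on ref_id: keep only rows whose y.ref_id appears in z.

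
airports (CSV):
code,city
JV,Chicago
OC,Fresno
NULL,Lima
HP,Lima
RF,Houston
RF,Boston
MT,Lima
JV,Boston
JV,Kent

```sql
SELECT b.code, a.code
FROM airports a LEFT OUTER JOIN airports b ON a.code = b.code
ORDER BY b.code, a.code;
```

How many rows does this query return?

17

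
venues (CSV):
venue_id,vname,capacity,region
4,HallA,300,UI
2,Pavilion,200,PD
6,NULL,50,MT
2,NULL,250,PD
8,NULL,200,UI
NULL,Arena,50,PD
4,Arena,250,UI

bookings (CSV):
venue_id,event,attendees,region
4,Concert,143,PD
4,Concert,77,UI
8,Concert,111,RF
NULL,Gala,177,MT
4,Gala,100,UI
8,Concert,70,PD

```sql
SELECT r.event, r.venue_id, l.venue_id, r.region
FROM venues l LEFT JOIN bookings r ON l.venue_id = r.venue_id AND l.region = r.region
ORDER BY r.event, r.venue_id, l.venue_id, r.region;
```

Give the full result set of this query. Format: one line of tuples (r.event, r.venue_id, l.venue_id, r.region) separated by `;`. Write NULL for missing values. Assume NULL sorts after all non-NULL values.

(Concert, 4, 4, UI); (Concert, 4, 4, UI); (Gala, 4, 4, UI); (Gala, 4, 4, UI); (NULL, NULL, 2, NULL); (NULL, NULL, 2, NULL); (NULL, NULL, 6, NULL); (NULL, NULL, 8, NULL); (NULL, NULL, NULL, NULL)

LEFT JOIN keeps every row from `venues`; unmatched rows get NULL for `bookings`'s columns.
Matching on l.venue_id = r.venue_id AND l.region = r.region. A NULL in a compared column never satisfies the condition.
- l[0] venue_id=4, region=UI → 2 match(es) in r → 2 row(s).
- l[1] venue_id=2, region=PD → no match; kept with NULLs on the r side.
- l[2] venue_id=6, region=MT → no match; kept with NULLs on the r side.
- l[3] venue_id=2, region=PD → no match; kept with NULLs on the r side.
- l[4] venue_id=8, region=UI → no match; kept with NULLs on the r side.
- l[5] venue_id=NULL, region=PD → no match; kept with NULLs on the r side.
- l[6] venue_id=4, region=UI → 2 match(es) in r → 2 row(s).
After projecting and ordering:
r.event | r.venue_id | l.venue_id | r.region
Concert | 4 | 4 | UI
Concert | 4 | 4 | UI
Gala | 4 | 4 | UI
Gala | 4 | 4 | UI
NULL | NULL | 2 | NULL
NULL | NULL | 2 | NULL
NULL | NULL | 6 | NULL
NULL | NULL | 8 | NULL
NULL | NULL | NULL | NULL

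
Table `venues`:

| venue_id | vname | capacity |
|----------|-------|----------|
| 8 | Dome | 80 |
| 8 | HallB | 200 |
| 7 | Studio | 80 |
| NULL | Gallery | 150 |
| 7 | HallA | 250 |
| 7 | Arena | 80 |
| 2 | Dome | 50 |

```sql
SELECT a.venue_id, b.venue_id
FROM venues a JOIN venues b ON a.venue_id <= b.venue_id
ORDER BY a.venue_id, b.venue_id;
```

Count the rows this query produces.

25

INNER JOIN keeps only pairs where the ON condition holds.
Matching on a.venue_id <= b.venue_id. A NULL in a compared column never satisfies the condition.
- venue_id=8: 2 matching b row(s), so 2 row(s) emitted.
- venue_id=8: 2 matching b row(s), so 2 row(s) emitted.
- venue_id=7: 5 matching b row(s), so 5 row(s) emitted.
- venue_id=NULL: no matching b row, dropped.
- venue_id=7: 5 matching b row(s), so 5 row(s) emitted.
- venue_id=7: 5 matching b row(s), so 5 row(s) emitted.
- venue_id=2: 6 matching b row(s), so 6 row(s) emitted.
Total: 25 rows.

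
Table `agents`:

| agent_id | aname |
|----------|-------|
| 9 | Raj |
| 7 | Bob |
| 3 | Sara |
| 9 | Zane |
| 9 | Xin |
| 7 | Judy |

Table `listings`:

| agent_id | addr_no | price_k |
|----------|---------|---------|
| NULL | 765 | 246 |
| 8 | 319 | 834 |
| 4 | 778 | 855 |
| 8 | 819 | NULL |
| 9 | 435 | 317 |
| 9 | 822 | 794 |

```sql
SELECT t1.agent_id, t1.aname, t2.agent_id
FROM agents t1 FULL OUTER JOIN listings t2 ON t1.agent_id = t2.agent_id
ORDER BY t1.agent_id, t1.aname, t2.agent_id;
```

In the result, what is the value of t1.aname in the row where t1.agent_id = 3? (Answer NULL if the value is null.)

Sara

FULL OUTER JOIN keeps every row from both sides; unmatched rows get NULL for the other side's columns.
Matching on t1.agent_id = t2.agent_id. A NULL in a compared column never satisfies the condition.
- t1 (agent_id=9) pairs with 2 row(s) of t2.
- t1 (agent_id=7) has no partner → padded with NULL.
- t1 (agent_id=3) has no partner → padded with NULL.
- t1 (agent_id=9) pairs with 2 row(s) of t2.
- t1 (agent_id=9) pairs with 2 row(s) of t2.
- t1 (agent_id=7) has no partner → padded with NULL.
- 4 t2 row(s) had no t1 match → kept, t1 columns NULL.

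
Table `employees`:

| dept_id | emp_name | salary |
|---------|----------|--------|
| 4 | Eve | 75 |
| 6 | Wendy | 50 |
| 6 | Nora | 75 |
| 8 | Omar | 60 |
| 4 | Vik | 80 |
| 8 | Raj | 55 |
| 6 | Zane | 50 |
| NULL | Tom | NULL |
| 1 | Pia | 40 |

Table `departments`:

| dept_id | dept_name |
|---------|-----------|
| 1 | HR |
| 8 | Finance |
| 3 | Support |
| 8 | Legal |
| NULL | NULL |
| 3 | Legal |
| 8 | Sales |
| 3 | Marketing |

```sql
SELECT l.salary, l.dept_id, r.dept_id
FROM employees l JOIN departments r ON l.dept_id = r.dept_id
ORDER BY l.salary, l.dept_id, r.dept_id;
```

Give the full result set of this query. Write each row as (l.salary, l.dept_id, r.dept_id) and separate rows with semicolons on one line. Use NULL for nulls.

(40, 1, 1); (55, 8, 8); (55, 8, 8); (55, 8, 8); (60, 8, 8); (60, 8, 8); (60, 8, 8)

INNER JOIN keeps only pairs where the ON condition holds.
Matching on l.dept_id = r.dept_id. A NULL in a compared column never satisfies the condition.
Matched pairs: 7.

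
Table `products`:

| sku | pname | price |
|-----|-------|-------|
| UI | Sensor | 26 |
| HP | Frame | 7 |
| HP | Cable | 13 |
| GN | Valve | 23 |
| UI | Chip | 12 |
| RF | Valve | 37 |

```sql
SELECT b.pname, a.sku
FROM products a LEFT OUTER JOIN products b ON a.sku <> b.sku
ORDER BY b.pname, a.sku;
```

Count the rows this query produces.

26

LEFT JOIN keeps every row from `products a`; unmatched rows get NULL for `products b`'s columns.
Matching on a.sku <> b.sku.
- a[0] sku=UI → 4 match(es) in b → 4 row(s).
- a[1] sku=HP → 4 match(es) in b → 4 row(s).
- a[2] sku=HP → 4 match(es) in b → 4 row(s).
- a[3] sku=GN → 5 match(es) in b → 5 row(s).
- a[4] sku=UI → 4 match(es) in b → 4 row(s).
- a[5] sku=RF → 5 match(es) in b → 5 row(s).
Total: 26 rows.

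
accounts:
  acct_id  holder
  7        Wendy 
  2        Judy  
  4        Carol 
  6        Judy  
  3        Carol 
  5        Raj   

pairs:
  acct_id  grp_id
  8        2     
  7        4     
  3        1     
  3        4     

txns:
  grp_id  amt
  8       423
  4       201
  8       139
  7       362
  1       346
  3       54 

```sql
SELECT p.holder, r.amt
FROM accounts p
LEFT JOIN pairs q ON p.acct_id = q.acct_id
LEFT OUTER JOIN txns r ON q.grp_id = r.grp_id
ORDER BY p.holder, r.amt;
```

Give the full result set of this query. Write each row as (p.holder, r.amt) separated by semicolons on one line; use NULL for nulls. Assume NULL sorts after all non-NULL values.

(Carol, 201); (Carol, 346); (Carol, NULL); (Judy, NULL); (Judy, NULL); (Raj, NULL); (Wendy, 201)

Evaluate left to right. First `accounts p LEFT JOIN pairs q` on acct_id: 7 row(s).
Then LEFT JOIN `txns r` on grp_id: each of those 7 rows is kept; rows whose q.grp_id has no match in r get NULL for r's columns.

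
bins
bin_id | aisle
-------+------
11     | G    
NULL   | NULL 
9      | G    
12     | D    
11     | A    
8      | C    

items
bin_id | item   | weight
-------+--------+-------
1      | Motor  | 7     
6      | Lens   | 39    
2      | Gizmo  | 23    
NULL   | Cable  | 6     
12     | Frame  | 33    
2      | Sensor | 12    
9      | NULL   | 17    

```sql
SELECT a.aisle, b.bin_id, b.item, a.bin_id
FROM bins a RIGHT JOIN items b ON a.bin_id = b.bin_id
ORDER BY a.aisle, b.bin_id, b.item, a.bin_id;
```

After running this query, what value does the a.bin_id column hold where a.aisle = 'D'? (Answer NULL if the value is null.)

RIGHT JOIN keeps every row from `items`; unmatched rows get NULL for `bins`'s columns.
Matching on a.bin_id = b.bin_id. A NULL in a compared column never satisfies the condition.
- a (bin_id=11) has no partner in b.
- a (bin_id=NULL) has no partner in b.
- a (bin_id=9) pairs with 1 row(s) of b.
- a (bin_id=12) pairs with 1 row(s) of b.
- a (bin_id=11) has no partner in b.
- a (bin_id=8) has no partner in b.
- plus 5 unmatched b row(s), each kept with NULL a columns.

12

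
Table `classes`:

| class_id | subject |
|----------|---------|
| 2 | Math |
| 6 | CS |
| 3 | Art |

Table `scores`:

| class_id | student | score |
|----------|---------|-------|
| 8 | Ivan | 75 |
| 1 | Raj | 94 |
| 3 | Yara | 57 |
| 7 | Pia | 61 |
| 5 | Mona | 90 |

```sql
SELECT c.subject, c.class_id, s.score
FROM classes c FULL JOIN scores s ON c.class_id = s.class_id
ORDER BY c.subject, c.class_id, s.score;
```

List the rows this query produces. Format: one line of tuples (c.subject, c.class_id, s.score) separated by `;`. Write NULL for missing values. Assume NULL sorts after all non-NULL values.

FULL OUTER JOIN keeps every row from both sides; unmatched rows get NULL for the other side's columns.
Matching on c.class_id = s.class_id.
- c (class_id=2) has no partner → padded with NULL.
- c (class_id=6) has no partner → padded with NULL.
- c (class_id=3) pairs with 1 row(s) of s.
- 4 row(s) from s found no c partner → padded with NULL.
After projecting and ordering:
c.subject | c.class_id | s.score
Art | 3 | 57
CS | 6 | NULL
Math | 2 | NULL
NULL | NULL | 61
NULL | NULL | 75
NULL | NULL | 90
NULL | NULL | 94

(Art, 3, 57); (CS, 6, NULL); (Math, 2, NULL); (NULL, NULL, 61); (NULL, NULL, 75); (NULL, NULL, 90); (NULL, NULL, 94)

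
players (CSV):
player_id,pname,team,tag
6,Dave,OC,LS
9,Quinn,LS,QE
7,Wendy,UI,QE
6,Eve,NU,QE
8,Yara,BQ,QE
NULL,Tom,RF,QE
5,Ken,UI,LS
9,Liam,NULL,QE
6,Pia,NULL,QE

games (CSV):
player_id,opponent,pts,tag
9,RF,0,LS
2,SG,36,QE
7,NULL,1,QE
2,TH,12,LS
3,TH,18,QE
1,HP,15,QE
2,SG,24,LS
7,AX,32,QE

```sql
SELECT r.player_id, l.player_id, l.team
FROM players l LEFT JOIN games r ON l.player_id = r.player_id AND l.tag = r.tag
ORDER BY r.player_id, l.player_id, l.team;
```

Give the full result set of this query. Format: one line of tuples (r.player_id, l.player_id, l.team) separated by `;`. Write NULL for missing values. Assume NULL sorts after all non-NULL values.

(7, 7, UI); (7, 7, UI); (NULL, 5, UI); (NULL, 6, NU); (NULL, 6, OC); (NULL, 6, NULL); (NULL, 8, BQ); (NULL, 9, LS); (NULL, 9, NULL); (NULL, NULL, RF)

LEFT JOIN keeps every row from `players`; unmatched rows get NULL for `games`'s columns.
Matching on l.player_id = r.player_id AND l.tag = r.tag. A NULL in a compared column never satisfies the condition.
Matched pairs: 2; unmatched l rows kept: 8.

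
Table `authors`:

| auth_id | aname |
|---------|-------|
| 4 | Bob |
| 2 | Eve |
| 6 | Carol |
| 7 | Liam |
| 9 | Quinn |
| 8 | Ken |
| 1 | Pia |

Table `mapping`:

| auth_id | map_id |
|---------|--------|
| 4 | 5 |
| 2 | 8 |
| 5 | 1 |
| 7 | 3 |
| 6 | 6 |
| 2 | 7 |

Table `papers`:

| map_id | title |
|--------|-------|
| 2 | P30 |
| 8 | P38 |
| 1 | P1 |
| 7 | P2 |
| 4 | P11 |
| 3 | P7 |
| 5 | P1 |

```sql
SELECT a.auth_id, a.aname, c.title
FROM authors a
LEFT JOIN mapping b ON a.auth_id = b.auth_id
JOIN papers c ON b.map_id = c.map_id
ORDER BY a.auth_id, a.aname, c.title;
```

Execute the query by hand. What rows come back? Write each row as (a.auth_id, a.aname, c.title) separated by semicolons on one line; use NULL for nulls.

Step 1 — a LEFT JOIN b on auth_id → 8 row(s).
Then INNER JOIN `papers c` on map_id: keep only rows whose b.map_id appears in c.

(2, Eve, P2); (2, Eve, P38); (4, Bob, P1); (7, Liam, P7)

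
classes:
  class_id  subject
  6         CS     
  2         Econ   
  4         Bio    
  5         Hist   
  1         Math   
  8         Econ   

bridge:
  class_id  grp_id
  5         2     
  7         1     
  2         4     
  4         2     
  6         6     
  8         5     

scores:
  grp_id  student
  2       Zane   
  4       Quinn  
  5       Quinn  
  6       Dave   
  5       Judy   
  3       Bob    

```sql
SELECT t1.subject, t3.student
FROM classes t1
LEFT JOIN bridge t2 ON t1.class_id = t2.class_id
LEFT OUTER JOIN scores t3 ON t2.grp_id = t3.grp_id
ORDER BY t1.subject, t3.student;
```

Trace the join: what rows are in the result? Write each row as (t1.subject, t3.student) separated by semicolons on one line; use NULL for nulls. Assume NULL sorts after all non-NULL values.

(Bio, Zane); (CS, Dave); (Econ, Judy); (Econ, Quinn); (Econ, Quinn); (Hist, Zane); (Math, NULL)

Joins associate left-to-right: classes LEFT JOIN bridge on class_id gives 6 intermediate row(s).
Then LEFT JOIN `scores t3` on grp_id: each of those 6 rows is kept; rows whose t2.grp_id has no match in t3 get NULL for t3's columns.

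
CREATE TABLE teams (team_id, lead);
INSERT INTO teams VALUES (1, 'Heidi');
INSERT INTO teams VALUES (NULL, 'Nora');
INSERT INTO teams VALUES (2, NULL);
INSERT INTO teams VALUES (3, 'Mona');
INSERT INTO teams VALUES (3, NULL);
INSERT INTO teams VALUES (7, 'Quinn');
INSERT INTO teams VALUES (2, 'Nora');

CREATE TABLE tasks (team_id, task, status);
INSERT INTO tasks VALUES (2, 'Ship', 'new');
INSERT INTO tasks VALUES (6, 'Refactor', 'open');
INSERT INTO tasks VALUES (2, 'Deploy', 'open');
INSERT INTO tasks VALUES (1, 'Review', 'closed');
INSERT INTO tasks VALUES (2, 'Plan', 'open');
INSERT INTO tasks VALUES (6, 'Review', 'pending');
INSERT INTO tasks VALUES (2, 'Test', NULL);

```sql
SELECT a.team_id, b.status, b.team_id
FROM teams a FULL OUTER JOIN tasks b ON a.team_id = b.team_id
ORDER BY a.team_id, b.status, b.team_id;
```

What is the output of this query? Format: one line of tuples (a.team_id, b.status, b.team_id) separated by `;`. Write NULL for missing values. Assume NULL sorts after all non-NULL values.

(1, closed, 1); (2, new, 2); (2, new, 2); (2, open, 2); (2, open, 2); (2, open, 2); (2, open, 2); (2, NULL, 2); (2, NULL, 2); (3, NULL, NULL); (3, NULL, NULL); (7, NULL, NULL); (NULL, open, 6); (NULL, pending, 6); (NULL, NULL, NULL)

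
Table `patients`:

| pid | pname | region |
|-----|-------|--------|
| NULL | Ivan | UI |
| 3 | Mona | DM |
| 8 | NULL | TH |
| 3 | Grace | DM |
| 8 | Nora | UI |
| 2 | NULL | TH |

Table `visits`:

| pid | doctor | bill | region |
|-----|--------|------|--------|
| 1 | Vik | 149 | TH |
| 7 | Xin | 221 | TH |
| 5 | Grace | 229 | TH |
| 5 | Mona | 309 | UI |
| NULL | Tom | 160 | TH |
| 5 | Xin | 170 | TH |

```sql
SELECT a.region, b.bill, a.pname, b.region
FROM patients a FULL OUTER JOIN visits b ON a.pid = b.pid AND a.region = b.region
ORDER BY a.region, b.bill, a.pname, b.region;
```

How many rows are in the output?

FULL OUTER JOIN keeps every row from both sides; unmatched rows get NULL for the other side's columns.
Matching on a.pid = b.pid AND a.region = b.region. A NULL in a compared column never satisfies the condition.
Matched pairs: 0; unmatched a rows kept: 6; unmatched b rows kept: 6.
Total: 0 matched + 12 padded = 12 rows.

12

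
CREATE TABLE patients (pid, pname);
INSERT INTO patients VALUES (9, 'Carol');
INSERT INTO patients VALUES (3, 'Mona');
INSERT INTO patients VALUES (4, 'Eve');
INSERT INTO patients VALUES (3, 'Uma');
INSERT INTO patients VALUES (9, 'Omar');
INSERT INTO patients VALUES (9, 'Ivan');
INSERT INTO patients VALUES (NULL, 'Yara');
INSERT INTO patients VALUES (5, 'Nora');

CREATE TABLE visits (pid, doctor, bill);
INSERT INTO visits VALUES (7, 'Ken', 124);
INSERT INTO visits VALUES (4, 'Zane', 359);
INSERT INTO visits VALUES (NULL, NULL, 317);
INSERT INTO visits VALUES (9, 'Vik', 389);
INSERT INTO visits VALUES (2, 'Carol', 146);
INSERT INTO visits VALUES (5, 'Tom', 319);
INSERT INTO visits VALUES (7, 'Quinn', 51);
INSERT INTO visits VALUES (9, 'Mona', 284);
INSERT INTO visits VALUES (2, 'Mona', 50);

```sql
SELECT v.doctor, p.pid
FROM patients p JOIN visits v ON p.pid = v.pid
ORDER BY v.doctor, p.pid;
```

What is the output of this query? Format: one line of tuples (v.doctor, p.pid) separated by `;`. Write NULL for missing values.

INNER JOIN keeps only pairs where the ON condition holds.
Matching on p.pid = v.pid. A NULL in a compared column never satisfies the condition.
- p row (pid=9): matches 2 v row(s) → 2 output row(s).
- p row (pid=3): no match → dropped.
- p row (pid=4): matches 1 v row(s) → 1 output row(s).
- p row (pid=3): no match → dropped.
- p row (pid=9): matches 2 v row(s) → 2 output row(s).
- p row (pid=9): matches 2 v row(s) → 2 output row(s).
- p row (pid=NULL): no match → dropped.
- p row (pid=5): matches 1 v row(s) → 1 output row(s).
After projecting and ordering:
v.doctor | p.pid
Mona | 9
Mona | 9
Mona | 9
Tom | 5
Vik | 9
Vik | 9
Vik | 9
Zane | 4

(Mona, 9); (Mona, 9); (Mona, 9); (Tom, 5); (Vik, 9); (Vik, 9); (Vik, 9); (Zane, 4)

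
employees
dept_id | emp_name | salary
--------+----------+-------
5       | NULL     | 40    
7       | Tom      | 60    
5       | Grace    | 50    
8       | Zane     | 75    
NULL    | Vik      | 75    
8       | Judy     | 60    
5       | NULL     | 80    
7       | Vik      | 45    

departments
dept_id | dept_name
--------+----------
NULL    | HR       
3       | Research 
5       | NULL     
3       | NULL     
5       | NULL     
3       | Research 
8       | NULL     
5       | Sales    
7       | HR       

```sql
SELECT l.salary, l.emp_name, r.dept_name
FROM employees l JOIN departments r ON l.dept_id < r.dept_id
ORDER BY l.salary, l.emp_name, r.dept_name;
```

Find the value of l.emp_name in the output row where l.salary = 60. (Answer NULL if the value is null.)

Tom

INNER JOIN keeps only pairs where the ON condition holds.
Matching on l.dept_id < r.dept_id. A NULL in a compared column never satisfies the condition.
- l row (dept_id=5): matches 2 r row(s) → 2 output row(s).
- l row (dept_id=7): matches 1 r row(s) → 1 output row(s).
- l row (dept_id=5): matches 2 r row(s) → 2 output row(s).
- l row (dept_id=8): no match → dropped.
- l row (dept_id=NULL): no match → dropped.
- l row (dept_id=8): no match → dropped.
- l row (dept_id=5): matches 2 r row(s) → 2 output row(s).
- l row (dept_id=7): matches 1 r row(s) → 1 output row(s).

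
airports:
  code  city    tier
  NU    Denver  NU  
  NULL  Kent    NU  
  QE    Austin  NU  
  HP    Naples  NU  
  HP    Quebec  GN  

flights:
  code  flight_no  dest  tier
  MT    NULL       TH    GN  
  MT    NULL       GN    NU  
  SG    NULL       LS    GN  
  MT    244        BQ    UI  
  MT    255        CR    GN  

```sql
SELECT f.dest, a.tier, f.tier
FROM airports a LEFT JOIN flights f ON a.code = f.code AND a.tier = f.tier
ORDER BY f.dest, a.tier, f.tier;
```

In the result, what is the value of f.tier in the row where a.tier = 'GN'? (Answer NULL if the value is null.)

LEFT JOIN keeps every row from `airports`; unmatched rows get NULL for `flights`'s columns.
Matching on a.code = f.code AND a.tier = f.tier. A NULL in a compared column never satisfies the condition.
Matched pairs: 0; unmatched a rows kept: 5.

NULL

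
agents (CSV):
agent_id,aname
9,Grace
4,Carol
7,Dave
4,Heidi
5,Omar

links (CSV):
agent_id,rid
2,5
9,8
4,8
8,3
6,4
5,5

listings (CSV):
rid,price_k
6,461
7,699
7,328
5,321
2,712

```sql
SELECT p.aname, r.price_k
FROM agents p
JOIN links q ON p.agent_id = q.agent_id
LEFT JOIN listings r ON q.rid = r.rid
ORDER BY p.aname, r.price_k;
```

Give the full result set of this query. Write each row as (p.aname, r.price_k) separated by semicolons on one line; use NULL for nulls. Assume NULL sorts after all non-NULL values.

(Carol, NULL); (Grace, NULL); (Heidi, NULL); (Omar, 321)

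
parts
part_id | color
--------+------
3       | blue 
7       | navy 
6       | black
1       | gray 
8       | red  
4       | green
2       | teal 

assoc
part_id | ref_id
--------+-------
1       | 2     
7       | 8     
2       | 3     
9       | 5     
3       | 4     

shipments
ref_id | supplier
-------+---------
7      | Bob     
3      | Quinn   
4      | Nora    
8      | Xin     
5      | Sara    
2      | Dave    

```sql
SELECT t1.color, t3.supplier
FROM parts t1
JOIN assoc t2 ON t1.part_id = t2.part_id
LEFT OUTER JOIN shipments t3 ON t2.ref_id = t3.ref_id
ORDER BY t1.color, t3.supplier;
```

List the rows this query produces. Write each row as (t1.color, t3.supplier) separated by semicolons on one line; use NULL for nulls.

Evaluate left to right. First `parts t1 INNER JOIN assoc t2` on part_id: 4 row(s).
Then LEFT JOIN `shipments t3` on ref_id: each of those 4 rows is kept; rows whose t2.ref_id has no match in t3 get NULL for t3's columns.

(blue, Nora); (gray, Dave); (navy, Xin); (teal, Quinn)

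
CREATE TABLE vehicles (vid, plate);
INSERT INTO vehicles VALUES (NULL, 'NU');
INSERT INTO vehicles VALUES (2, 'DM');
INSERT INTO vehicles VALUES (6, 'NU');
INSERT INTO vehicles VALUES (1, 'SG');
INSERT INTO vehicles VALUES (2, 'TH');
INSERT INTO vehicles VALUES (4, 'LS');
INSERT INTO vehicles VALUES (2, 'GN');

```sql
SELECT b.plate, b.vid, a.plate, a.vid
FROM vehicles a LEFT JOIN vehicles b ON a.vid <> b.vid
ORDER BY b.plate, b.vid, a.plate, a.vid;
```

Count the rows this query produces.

25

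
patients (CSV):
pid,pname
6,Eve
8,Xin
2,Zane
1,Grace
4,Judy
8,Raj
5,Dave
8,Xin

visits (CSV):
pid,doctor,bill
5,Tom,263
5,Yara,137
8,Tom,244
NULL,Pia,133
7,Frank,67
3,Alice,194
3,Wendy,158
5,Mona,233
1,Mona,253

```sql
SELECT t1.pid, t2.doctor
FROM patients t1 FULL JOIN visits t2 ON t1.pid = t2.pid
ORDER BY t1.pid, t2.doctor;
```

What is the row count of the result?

FULL OUTER JOIN keeps every row from both sides; unmatched rows get NULL for the other side's columns.
Matching on t1.pid = t2.pid. A NULL in a compared column never satisfies the condition.
Matched pairs: 7; unmatched t1 rows kept: 3; unmatched t2 rows kept: 4.
Total: 7 matched + 7 padded = 14 rows.

14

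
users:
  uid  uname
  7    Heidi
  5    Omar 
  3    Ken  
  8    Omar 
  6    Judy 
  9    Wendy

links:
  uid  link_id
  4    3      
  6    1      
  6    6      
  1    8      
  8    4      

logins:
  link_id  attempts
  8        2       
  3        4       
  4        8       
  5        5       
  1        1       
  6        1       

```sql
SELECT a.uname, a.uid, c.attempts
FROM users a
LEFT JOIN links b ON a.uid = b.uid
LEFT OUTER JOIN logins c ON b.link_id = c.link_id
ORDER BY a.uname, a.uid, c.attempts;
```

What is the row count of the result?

Step 1 — a LEFT JOIN b on uid → 7 row(s).
Then LEFT JOIN `logins c` on link_id: each of those 7 rows is kept; rows whose b.link_id has no match in c get NULL for c's columns.
Result: 7 row(s).

7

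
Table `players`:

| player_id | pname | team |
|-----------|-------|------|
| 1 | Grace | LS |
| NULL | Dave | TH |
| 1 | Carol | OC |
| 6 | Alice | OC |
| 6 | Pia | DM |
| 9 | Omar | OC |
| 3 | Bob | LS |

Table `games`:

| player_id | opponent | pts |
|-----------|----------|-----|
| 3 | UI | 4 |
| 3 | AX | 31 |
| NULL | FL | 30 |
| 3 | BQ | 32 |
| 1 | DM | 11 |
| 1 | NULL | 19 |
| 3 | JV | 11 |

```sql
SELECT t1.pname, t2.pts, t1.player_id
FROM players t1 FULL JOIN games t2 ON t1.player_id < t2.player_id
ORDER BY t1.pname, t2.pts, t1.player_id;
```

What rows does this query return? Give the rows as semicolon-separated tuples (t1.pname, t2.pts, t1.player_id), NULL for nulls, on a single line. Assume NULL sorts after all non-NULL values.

(Alice, NULL, 6); (Bob, NULL, 3); (Carol, 4, 1); (Carol, 11, 1); (Carol, 31, 1); (Carol, 32, 1); (Dave, NULL, NULL); (Grace, 4, 1); (Grace, 11, 1); (Grace, 31, 1); (Grace, 32, 1); (Omar, NULL, 9); (Pia, NULL, 6); (NULL, 11, NULL); (NULL, 19, NULL); (NULL, 30, NULL)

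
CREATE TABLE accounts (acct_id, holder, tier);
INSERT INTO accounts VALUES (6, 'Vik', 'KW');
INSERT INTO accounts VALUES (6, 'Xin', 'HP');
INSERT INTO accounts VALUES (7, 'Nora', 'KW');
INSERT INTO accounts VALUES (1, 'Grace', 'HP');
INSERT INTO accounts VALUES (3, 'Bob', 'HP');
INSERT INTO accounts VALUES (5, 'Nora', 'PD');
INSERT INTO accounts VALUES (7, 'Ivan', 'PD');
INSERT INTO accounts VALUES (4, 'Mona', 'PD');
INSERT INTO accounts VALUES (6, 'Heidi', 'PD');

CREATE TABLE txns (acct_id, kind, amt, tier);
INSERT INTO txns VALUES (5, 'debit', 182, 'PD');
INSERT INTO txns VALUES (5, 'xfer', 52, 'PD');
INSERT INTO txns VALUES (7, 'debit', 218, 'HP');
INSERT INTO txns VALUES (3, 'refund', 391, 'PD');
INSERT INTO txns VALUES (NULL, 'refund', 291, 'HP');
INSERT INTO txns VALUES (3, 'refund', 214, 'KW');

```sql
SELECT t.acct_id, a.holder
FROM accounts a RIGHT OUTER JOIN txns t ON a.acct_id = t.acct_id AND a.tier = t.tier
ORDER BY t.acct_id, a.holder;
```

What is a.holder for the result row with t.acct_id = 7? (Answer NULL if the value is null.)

NULL

RIGHT JOIN keeps every row from `txns`; unmatched rows get NULL for `accounts`'s columns.
Matching on a.acct_id = t.acct_id AND a.tier = t.tier. A NULL in a compared column never satisfies the condition.
- acct_id=6, tier=KW: no matching t row.
- acct_id=6, tier=HP: no matching t row.
- acct_id=7, tier=KW: no matching t row.
- acct_id=1, tier=HP: no matching t row.
- acct_id=3, tier=HP: no matching t row.
- acct_id=5, tier=PD: 2 matching t row(s), so 2 row(s) emitted.
- acct_id=7, tier=PD: no matching t row.
- acct_id=4, tier=PD: no matching t row.
- acct_id=6, tier=PD: no matching t row.
- 4 row(s) from t found no a partner → padded with NULL.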